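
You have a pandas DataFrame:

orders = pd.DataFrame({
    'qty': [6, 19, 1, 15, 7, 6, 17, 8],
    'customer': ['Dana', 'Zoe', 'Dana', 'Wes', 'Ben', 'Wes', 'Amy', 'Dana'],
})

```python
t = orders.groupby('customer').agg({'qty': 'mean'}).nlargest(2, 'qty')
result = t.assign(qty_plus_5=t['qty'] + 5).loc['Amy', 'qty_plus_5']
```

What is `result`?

22.0

group by customer, mean of qty:
           qty
customer      
Amy       17.0
Ben        7.0
Dana       5.0
Wes       10.5
Zoe       19.0
take 2 rows with largest qty:
           qty
customer      
Zoe       19.0
Amy       17.0
add column qty_plus_5 = t['qty'] + 5:
           qty  qty_plus_5
customer                  
Zoe       19.0        24.0
Amy       17.0        22.0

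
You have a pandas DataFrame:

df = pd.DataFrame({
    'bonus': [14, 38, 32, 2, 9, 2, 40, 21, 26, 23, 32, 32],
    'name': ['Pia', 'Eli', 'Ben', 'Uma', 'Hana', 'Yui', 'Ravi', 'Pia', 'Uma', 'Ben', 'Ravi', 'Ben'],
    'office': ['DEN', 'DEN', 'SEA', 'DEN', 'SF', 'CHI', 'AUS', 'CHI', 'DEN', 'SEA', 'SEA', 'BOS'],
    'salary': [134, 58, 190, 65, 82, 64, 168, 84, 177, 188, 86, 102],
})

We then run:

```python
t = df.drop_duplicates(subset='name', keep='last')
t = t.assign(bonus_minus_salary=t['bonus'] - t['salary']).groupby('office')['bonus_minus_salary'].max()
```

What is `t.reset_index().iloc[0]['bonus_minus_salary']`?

-70

drop duplicate name (keep=last):
    bonus  name office  salary
1      38   Eli    DEN      58
4       9  Hana     SF      82
5       2   Yui    CHI      64
7      21   Pia    CHI      84
8      26   Uma    DEN     177
10     32  Ravi    SEA      86
11     32   Ben    BOS     102
add column bonus_minus_salary = t['bonus'] - t['salary']:
    bonus  name office  salary  bonus_minus_salary
1      38   Eli    DEN      58                 -20
4       9  Hana     SF      82                 -73
5       2   Yui    CHI      64                 -62
7      21   Pia    CHI      84                 -63
8      26   Uma    DEN     177                -151
10     32  Ravi    SEA      86                 -54
11     32   Ben    BOS     102                 -70
group by office, max of bonus_minus_salary:
office
BOS   -70
CHI   -62
DEN   -20
SEA   -54
SF    -73
Name: bonus_minus_salary, dtype: int64
reset_index():
  office  bonus_minus_salary
0    BOS                 -70
1    CHI                 -62
2    DEN                 -20
3    SEA                 -54
4     SF                 -73
Then the value at position 0, column 'bonus_minus_salary': -70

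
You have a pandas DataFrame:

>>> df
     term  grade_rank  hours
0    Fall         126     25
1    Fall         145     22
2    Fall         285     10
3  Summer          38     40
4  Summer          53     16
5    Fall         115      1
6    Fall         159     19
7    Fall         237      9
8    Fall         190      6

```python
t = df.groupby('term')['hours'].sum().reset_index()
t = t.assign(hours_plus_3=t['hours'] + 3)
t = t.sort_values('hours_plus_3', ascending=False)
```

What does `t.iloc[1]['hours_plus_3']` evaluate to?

group by term, sum of hours:
term
Fall      92
Summer    56
Name: hours, dtype: int64
reset_index():
     term  hours
0    Fall     92
1  Summer     56
add column hours_plus_3 = t['hours'] + 3:
     term  hours  hours_plus_3
0    Fall     92            95
1  Summer     56            59
sort by hours_plus_3 descending:
     term  hours  hours_plus_3
0    Fall     92            95
1  Summer     56            59

59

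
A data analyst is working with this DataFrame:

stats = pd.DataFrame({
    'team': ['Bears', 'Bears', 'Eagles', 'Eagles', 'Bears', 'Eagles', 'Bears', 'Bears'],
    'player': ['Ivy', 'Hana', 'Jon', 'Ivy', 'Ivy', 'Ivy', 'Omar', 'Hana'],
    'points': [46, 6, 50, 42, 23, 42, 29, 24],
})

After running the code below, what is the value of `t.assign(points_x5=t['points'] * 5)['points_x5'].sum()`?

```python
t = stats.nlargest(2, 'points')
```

take 2 rows with largest points:
     team player  points
2  Eagles    Jon      50
0   Bears    Ivy      46
add column points_x5 = t['points'] * 5:
     team player  points  points_x5
2  Eagles    Jon      50        250
0   Bears    Ivy      46        230
sum of column 'points_x5' → 480

480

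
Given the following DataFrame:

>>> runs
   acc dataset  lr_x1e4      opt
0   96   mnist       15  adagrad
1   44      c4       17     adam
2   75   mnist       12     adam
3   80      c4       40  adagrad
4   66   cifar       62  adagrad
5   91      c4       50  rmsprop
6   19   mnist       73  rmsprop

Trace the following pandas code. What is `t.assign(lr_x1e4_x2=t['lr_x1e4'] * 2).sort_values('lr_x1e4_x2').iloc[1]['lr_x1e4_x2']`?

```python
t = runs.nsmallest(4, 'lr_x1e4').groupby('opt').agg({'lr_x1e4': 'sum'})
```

take 4 rows with smallest lr_x1e4:
   acc dataset  lr_x1e4      opt
2   75   mnist       12     adam
0   96   mnist       15  adagrad
1   44      c4       17     adam
3   80      c4       40  adagrad
group by opt, sum of lr_x1e4:
         lr_x1e4
opt             
adagrad       55
adam          29
add column lr_x1e4_x2 = t['lr_x1e4'] * 2:
         lr_x1e4  lr_x1e4_x2
opt                         
adagrad       55         110
adam          29          58
sort by lr_x1e4_x2:
         lr_x1e4  lr_x1e4_x2
opt                         
adam          29          58
adagrad       55         110
Reading off the value at position 1, column 'lr_x1e4_x2', we get 110.

110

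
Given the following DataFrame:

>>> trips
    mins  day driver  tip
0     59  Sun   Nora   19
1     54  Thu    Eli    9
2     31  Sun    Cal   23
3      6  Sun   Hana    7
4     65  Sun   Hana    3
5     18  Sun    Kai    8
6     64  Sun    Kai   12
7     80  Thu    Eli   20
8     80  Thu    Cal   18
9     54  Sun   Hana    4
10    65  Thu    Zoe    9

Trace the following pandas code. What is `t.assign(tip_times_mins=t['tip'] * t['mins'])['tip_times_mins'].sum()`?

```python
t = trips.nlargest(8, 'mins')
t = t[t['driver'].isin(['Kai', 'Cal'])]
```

take 8 rows with largest mins:
    mins  day driver  tip
7     80  Thu    Eli   20
8     80  Thu    Cal   18
4     65  Sun   Hana    3
10    65  Thu    Zoe    9
6     64  Sun    Kai   12
0     59  Sun   Nora   19
1     54  Thu    Eli    9
9     54  Sun   Hana    4
filter rows where driver in ['Kai', 'Cal']:
   mins  day driver  tip
8    80  Thu    Cal   18
6    64  Sun    Kai   12
add column tip_times_mins = t['tip'] * t['mins']:
   mins  day driver  tip  tip_times_mins
8    80  Thu    Cal   18            1440
6    64  Sun    Kai   12             768
sum of column 'tip_times_mins' → 2208

2208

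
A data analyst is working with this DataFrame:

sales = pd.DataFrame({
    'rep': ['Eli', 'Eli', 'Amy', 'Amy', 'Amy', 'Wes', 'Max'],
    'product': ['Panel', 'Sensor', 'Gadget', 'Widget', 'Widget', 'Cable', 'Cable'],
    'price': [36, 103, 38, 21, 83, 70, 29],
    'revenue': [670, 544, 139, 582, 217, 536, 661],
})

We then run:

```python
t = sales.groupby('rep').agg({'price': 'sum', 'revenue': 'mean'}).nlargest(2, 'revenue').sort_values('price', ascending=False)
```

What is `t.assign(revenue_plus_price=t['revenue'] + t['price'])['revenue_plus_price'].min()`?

group by rep: sum(price), mean(revenue):
     price     revenue
rep                   
Amy    142  312.666667
Eli    139  607.000000
Max     29  661.000000
Wes     70  536.000000
take 2 rows with largest revenue:
     price  revenue
rep                
Max     29    661.0
Eli    139    607.0
sort by price descending:
     price  revenue
rep                
Eli    139    607.0
Max     29    661.0
add column revenue_plus_price = t['revenue'] + t['price']:
     price  revenue  revenue_plus_price
rep                                    
Eli    139    607.0               746.0
Max     29    661.0               690.0

690.0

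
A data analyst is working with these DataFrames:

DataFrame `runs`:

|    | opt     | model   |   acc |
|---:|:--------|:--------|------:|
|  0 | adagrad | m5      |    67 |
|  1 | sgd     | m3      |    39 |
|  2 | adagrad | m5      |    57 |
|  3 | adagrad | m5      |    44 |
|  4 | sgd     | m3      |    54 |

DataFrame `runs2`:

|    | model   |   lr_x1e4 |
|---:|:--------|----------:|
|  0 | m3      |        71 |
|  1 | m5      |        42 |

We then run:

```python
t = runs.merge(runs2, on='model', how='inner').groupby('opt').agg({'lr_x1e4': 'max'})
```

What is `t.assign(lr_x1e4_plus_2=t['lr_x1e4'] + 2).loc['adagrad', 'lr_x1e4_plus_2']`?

44

merge on 'model' (how='inner') → 5 rows:
       opt model  acc  lr_x1e4
0  adagrad    m5   67       42
1      sgd    m3   39       71
2  adagrad    m5   57       42
3  adagrad    m5   44       42
4      sgd    m3   54       71
group by opt, max of lr_x1e4:
         lr_x1e4
opt             
adagrad       42
sgd           71
add column lr_x1e4_plus_2 = t['lr_x1e4'] + 2:
         lr_x1e4  lr_x1e4_plus_2
opt                             
adagrad       42              44
sgd           71              73
value at row 'adagrad', column 'lr_x1e4_plus_2' → 44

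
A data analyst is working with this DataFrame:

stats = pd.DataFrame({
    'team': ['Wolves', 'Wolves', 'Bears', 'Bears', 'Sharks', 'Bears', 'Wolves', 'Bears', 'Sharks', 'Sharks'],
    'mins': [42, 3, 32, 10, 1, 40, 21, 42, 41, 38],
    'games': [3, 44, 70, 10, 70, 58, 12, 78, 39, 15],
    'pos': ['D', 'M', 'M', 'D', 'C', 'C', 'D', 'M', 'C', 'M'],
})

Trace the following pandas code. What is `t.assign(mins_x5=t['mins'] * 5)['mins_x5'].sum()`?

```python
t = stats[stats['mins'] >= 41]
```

filter rows where mins >= 41:
     team  mins  games pos
0  Wolves    42      3   D
7   Bears    42     78   M
8  Sharks    41     39   C
add column mins_x5 = t['mins'] * 5:
     team  mins  games pos  mins_x5
0  Wolves    42      3   D      210
7   Bears    42     78   M      210
8  Sharks    41     39   C      205

625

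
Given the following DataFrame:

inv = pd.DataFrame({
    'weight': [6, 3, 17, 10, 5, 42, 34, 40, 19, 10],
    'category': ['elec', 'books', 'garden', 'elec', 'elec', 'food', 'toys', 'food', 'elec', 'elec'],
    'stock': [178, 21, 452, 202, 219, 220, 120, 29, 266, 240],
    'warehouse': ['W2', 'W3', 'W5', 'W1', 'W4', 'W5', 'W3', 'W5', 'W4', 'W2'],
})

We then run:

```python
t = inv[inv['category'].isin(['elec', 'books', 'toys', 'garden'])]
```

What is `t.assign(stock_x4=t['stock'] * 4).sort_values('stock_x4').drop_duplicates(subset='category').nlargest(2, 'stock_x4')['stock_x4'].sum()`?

2520

filter rows where category in ['elec', 'books', 'toys', 'garden']:
   weight category  stock warehouse
0       6     elec    178        W2
1       3    books     21        W3
2      17   garden    452        W5
3      10     elec    202        W1
4       5     elec    219        W4
6      34     toys    120        W3
8      19     elec    266        W4
9      10     elec    240        W2
add column stock_x4 = t['stock'] * 4:
   weight category  stock warehouse  stock_x4
0       6     elec    178        W2       712
1       3    books     21        W3        84
2      17   garden    452        W5      1808
3      10     elec    202        W1       808
4       5     elec    219        W4       876
6      34     toys    120        W3       480
8      19     elec    266        W4      1064
9      10     elec    240        W2       960
sort by stock_x4:
   weight category  stock warehouse  stock_x4
1       3    books     21        W3        84
6      34     toys    120        W3       480
0       6     elec    178        W2       712
3      10     elec    202        W1       808
4       5     elec    219        W4       876
9      10     elec    240        W2       960
8      19     elec    266        W4      1064
2      17   garden    452        W5      1808
drop duplicate category (keep=first):
   weight category  stock warehouse  stock_x4
1       3    books     21        W3        84
6      34     toys    120        W3       480
0       6     elec    178        W2       712
2      17   garden    452        W5      1808
take 2 rows with largest stock_x4:
   weight category  stock warehouse  stock_x4
2      17   garden    452        W5      1808
0       6     elec    178        W2       712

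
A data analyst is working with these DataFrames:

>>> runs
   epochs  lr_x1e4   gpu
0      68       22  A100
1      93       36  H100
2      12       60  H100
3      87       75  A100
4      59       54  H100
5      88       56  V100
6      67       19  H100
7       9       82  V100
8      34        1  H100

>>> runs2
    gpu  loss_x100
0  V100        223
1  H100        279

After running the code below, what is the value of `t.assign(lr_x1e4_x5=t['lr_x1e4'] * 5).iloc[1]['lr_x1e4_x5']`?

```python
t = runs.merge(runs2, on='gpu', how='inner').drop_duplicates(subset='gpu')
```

280

merge on 'gpu' (how='inner') → 7 rows:
   epochs  lr_x1e4   gpu  loss_x100
0      93       36  H100        279
1      12       60  H100        279
2      59       54  H100        279
3      88       56  V100        223
4      67       19  H100        279
5       9       82  V100        223
6      34        1  H100        279
drop duplicate gpu (keep=first):
   epochs  lr_x1e4   gpu  loss_x100
0      93       36  H100        279
3      88       56  V100        223
add column lr_x1e4_x5 = t['lr_x1e4'] * 5:
   epochs  lr_x1e4   gpu  loss_x100  lr_x1e4_x5
0      93       36  H100        279         180
3      88       56  V100        223         280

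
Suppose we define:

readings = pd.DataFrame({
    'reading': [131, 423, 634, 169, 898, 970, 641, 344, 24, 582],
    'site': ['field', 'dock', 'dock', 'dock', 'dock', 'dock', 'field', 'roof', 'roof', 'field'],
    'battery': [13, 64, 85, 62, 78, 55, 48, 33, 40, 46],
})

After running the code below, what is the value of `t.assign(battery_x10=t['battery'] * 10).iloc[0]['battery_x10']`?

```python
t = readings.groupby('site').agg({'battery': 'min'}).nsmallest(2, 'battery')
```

130

group by site, min of battery:
       battery
site          
dock        55
field       13
roof        33
take 2 rows with smallest battery:
       battery
site          
field       13
roof        33
add column battery_x10 = t['battery'] * 10:
       battery  battery_x10
site                       
field       13          130
roof        33          330
value at position 0, column 'battery_x10' → 130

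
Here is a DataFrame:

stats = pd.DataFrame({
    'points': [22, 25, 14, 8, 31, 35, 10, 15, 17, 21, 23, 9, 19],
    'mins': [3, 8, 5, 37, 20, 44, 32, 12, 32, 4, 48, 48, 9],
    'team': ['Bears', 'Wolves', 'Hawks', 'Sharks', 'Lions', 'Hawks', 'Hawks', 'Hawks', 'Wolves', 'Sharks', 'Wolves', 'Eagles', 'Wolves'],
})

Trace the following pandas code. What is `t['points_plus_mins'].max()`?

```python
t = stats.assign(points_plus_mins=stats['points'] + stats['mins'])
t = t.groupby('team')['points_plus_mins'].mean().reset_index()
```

add column points_plus_mins = stats['points'] + stats['mins']:
    points  mins    team  points_plus_mins
0       22     3   Bears                25
1       25     8  Wolves                33
2       14     5   Hawks                19
3        8    37  Sharks                45
4       31    20   Lions                51
5       35    44   Hawks                79
6       10    32   Hawks                42
7       15    12   Hawks                27
8       17    32  Wolves                49
9       21     4  Sharks                25
10      23    48  Wolves                71
11       9    48  Eagles                57
12      19     9  Wolves                28
group by team, mean of points_plus_mins:
team
Bears     25.00
Eagles    57.00
Hawks     41.75
Lions     51.00
Sharks    35.00
Wolves    45.25
Name: points_plus_mins, dtype: float64
reset_index():
     team  points_plus_mins
0   Bears             25.00
1  Eagles             57.00
2   Hawks             41.75
3   Lions             51.00
4  Sharks             35.00
5  Wolves             45.25
Then the max of column 'points_plus_mins': 57.0

57.0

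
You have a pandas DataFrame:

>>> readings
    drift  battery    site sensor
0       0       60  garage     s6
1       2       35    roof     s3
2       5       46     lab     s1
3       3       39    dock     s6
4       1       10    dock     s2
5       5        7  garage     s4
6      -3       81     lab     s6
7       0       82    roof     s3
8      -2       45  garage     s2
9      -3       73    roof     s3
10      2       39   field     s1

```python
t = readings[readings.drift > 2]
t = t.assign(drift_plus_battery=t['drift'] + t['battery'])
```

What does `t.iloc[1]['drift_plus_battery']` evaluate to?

42

filter rows where drift > 2:
   drift  battery    site sensor
2      5       46     lab     s1
3      3       39    dock     s6
5      5        7  garage     s4
add column drift_plus_battery = t['drift'] + t['battery']:
   drift  battery    site sensor  drift_plus_battery
2      5       46     lab     s1                  51
3      3       39    dock     s6                  42
5      5        7  garage     s4                  12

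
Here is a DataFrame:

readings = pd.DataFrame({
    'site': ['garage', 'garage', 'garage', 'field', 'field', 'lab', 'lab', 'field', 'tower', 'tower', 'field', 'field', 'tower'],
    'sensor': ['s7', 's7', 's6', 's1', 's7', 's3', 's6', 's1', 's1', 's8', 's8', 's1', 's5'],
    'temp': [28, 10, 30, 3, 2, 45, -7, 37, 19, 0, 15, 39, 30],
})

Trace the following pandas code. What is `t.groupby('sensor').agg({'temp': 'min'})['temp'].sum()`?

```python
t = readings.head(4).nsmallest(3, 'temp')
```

take first 4 rows:
     site sensor  temp
0  garage     s7    28
1  garage     s7    10
2  garage     s6    30
3   field     s1     3
take 3 rows with smallest temp:
     site sensor  temp
3   field     s1     3
1  garage     s7    10
0  garage     s7    28
group by sensor, min of temp:
        temp
sensor      
s1         3
s7        10
Reading off the sum of column 'temp', we get 13.

13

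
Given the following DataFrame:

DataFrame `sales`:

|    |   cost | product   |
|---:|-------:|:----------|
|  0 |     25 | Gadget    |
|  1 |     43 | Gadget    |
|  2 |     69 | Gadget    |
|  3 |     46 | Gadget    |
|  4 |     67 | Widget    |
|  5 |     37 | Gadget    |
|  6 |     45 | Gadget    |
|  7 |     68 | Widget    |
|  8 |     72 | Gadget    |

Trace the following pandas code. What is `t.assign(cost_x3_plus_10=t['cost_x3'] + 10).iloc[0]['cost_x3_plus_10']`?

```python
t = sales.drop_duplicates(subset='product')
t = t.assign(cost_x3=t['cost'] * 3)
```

85

drop duplicate product (keep=first):
   cost product
0    25  Gadget
4    67  Widget
add column cost_x3 = t['cost'] * 3:
   cost product  cost_x3
0    25  Gadget       75
4    67  Widget      201
add column cost_x3_plus_10 = t['cost_x3'] + 10:
   cost product  cost_x3  cost_x3_plus_10
0    25  Gadget       75               85
4    67  Widget      201              211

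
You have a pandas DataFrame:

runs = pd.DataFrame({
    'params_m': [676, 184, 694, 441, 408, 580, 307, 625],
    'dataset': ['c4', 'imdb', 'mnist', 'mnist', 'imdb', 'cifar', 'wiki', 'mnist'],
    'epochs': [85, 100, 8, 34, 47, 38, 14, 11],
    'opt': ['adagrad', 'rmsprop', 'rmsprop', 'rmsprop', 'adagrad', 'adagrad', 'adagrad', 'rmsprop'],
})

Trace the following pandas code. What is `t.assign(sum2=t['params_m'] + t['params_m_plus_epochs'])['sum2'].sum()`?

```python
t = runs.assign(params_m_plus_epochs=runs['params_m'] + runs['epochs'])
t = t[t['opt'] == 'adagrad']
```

add column params_m_plus_epochs = runs['params_m'] + runs['epochs']:
   params_m dataset  epochs      opt  params_m_plus_epochs
0       676      c4      85  adagrad                   761
1       184    imdb     100  rmsprop                   284
2       694   mnist       8  rmsprop                   702
3       441   mnist      34  rmsprop                   475
4       408    imdb      47  adagrad                   455
5       580   cifar      38  adagrad                   618
6       307    wiki      14  adagrad                   321
7       625   mnist      11  rmsprop                   636
filter rows where opt == 'adagrad':
   params_m dataset  epochs      opt  params_m_plus_epochs
0       676      c4      85  adagrad                   761
4       408    imdb      47  adagrad                   455
5       580   cifar      38  adagrad                   618
6       307    wiki      14  adagrad                   321
add column sum2 = t['params_m'] + t['params_m_plus_epochs']:
   params_m dataset  epochs      opt  params_m_plus_epochs  sum2
0       676      c4      85  adagrad                   761  1437
4       408    imdb      47  adagrad                   455   863
5       580   cifar      38  adagrad                   618  1198
6       307    wiki      14  adagrad                   321   628
Taking the sum of column 'sum2' gives 4126.

4126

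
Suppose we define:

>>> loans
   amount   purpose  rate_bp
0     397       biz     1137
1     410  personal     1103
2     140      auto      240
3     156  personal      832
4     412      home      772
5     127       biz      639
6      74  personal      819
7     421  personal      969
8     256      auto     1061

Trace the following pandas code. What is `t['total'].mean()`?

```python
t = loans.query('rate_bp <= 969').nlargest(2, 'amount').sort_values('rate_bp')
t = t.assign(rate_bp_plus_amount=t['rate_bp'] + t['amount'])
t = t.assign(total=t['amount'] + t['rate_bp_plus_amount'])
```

1703.5

filter rows where rate_bp <= 969:
   amount   purpose  rate_bp
2     140      auto      240
3     156  personal      832
4     412      home      772
5     127       biz      639
6      74  personal      819
7     421  personal      969
take 2 rows with largest amount:
   amount   purpose  rate_bp
7     421  personal      969
4     412      home      772
sort by rate_bp:
   amount   purpose  rate_bp
4     412      home      772
7     421  personal      969
add column rate_bp_plus_amount = t['rate_bp'] + t['amount']:
   amount   purpose  rate_bp  rate_bp_plus_amount
4     412      home      772                 1184
7     421  personal      969                 1390
add column total = t['amount'] + t['rate_bp_plus_amount']:
   amount   purpose  rate_bp  rate_bp_plus_amount  total
4     412      home      772                 1184   1596
7     421  personal      969                 1390   1811
So mean() = 1703.5.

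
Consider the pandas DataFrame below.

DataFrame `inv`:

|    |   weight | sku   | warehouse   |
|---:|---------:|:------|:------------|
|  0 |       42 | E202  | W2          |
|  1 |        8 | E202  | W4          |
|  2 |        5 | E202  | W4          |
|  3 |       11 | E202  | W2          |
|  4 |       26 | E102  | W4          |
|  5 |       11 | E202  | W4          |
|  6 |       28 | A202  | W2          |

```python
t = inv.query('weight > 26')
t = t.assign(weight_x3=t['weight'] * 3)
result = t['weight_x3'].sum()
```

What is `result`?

filter rows where weight > 26:
   weight   sku warehouse
0      42  E202        W2
6      28  A202        W2
add column weight_x3 = t['weight'] * 3:
   weight   sku warehouse  weight_x3
0      42  E202        W2        126
6      28  A202        W2         84
Hence 210.

210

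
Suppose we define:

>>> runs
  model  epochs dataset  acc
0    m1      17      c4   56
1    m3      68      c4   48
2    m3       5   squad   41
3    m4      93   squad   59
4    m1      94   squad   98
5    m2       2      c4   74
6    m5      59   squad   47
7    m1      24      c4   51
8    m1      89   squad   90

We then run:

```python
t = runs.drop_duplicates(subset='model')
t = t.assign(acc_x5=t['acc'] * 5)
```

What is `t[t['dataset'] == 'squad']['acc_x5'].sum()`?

530

drop duplicate model (keep=first):
  model  epochs dataset  acc
0    m1      17      c4   56
1    m3      68      c4   48
3    m4      93   squad   59
5    m2       2      c4   74
6    m5      59   squad   47
add column acc_x5 = t['acc'] * 5:
  model  epochs dataset  acc  acc_x5
0    m1      17      c4   56     280
1    m3      68      c4   48     240
3    m4      93   squad   59     295
5    m2       2      c4   74     370
6    m5      59   squad   47     235
filter rows where dataset == 'squad':
  model  epochs dataset  acc  acc_x5
3    m4      93   squad   59     295
6    m5      59   squad   47     235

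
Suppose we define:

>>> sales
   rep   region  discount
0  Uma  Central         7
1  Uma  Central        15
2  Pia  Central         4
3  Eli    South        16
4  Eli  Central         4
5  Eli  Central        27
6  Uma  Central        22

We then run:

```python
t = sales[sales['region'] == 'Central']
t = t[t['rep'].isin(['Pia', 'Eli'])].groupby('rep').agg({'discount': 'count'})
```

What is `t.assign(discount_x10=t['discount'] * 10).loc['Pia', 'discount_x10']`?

10

filter rows where region == 'Central':
   rep   region  discount
0  Uma  Central         7
1  Uma  Central        15
2  Pia  Central         4
4  Eli  Central         4
5  Eli  Central        27
6  Uma  Central        22
filter rows where rep in ['Pia', 'Eli']:
   rep   region  discount
2  Pia  Central         4
4  Eli  Central         4
5  Eli  Central        27
group by rep, count of discount:
     discount
rep          
Eli         2
Pia         1
add column discount_x10 = t['discount'] * 10:
     discount  discount_x10
rep                        
Eli         2            20
Pia         1            10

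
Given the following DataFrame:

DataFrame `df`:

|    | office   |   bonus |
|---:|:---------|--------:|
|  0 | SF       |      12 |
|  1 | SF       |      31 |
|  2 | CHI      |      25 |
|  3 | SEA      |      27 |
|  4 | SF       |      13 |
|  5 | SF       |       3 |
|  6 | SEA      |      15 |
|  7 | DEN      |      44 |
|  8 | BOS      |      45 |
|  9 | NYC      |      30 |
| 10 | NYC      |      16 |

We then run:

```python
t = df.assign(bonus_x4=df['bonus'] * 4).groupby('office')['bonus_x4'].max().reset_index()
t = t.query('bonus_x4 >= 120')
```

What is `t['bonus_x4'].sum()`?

add column bonus_x4 = df['bonus'] * 4:
   office  bonus  bonus_x4
0      SF     12        48
1      SF     31       124
2     CHI     25       100
3     SEA     27       108
4      SF     13        52
5      SF      3        12
6     SEA     15        60
7     DEN     44       176
8     BOS     45       180
9     NYC     30       120
10    NYC     16        64
group by office, max of bonus_x4:
office
BOS    180
CHI    100
DEN    176
NYC    120
SEA    108
SF     124
Name: bonus_x4, dtype: int64
reset_index():
  office  bonus_x4
0    BOS       180
1    CHI       100
2    DEN       176
3    NYC       120
4    SEA       108
5     SF       124
filter rows where bonus_x4 >= 120:
  office  bonus_x4
0    BOS       180
2    DEN       176
3    NYC       120
5     SF       124

600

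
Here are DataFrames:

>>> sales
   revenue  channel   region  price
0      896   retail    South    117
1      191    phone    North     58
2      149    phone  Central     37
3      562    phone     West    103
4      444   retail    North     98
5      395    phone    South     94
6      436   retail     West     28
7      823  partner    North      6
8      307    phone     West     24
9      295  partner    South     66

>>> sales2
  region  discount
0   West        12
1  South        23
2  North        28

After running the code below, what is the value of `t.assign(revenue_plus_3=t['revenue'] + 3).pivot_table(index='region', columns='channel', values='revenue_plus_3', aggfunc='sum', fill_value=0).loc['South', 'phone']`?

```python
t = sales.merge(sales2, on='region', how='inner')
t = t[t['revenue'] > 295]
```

merge on 'region' (how='inner') → 9 rows:
   revenue  channel region  price  discount
0      896   retail  South    117        23
1      191    phone  North     58        28
2      562    phone   West    103        12
3      444   retail  North     98        28
4      395    phone  South     94        23
5      436   retail   West     28        12
6      823  partner  North      6        28
7      307    phone   West     24        12
8      295  partner  South     66        23
filter rows where revenue > 295:
   revenue  channel region  price  discount
0      896   retail  South    117        23
2      562    phone   West    103        12
3      444   retail  North     98        28
4      395    phone  South     94        23
5      436   retail   West     28        12
6      823  partner  North      6        28
7      307    phone   West     24        12
add column revenue_plus_3 = t['revenue'] + 3:
   revenue  channel region  price  discount  revenue_plus_3
0      896   retail  South    117        23             899
2      562    phone   West    103        12             565
3      444   retail  North     98        28             447
4      395    phone  South     94        23             398
5      436   retail   West     28        12             439
6      823  partner  North      6        28             826
7      307    phone   West     24        12             310
pivot: rows=region, cols=channel, sum(revenue_plus_3):
channel  partner  phone  retail
region                         
North        826      0     447
South          0    398     899
West           0    875     439
The value at row 'South', column 'phone' is 398.

398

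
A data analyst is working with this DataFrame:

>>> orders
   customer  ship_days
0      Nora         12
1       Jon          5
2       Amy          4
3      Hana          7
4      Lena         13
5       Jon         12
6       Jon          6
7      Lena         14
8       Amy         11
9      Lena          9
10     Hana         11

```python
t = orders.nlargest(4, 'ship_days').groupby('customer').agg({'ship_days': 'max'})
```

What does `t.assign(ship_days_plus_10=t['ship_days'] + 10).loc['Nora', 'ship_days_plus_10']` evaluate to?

take 4 rows with largest ship_days:
  customer  ship_days
7     Lena         14
4     Lena         13
0     Nora         12
5      Jon         12
group by customer, max of ship_days:
          ship_days
customer           
Jon              12
Lena             14
Nora             12
add column ship_days_plus_10 = t['ship_days'] + 10:
          ship_days  ship_days_plus_10
customer                              
Jon              12                 22
Lena             14                 24
Nora             12                 22

22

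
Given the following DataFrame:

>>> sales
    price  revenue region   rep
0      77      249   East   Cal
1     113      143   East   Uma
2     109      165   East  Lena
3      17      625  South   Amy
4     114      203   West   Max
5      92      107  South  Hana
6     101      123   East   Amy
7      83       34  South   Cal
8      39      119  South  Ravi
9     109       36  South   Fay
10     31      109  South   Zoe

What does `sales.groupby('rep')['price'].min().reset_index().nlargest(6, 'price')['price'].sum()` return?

group by rep, min of price:
rep
Amy      17
Cal      77
Fay     109
Hana     92
Lena    109
Max     114
Ravi     39
Uma     113
Zoe      31
Name: price, dtype: int64
reset_index():
    rep  price
0   Amy     17
1   Cal     77
2   Fay    109
3  Hana     92
4  Lena    109
5   Max    114
6  Ravi     39
7   Uma    113
8   Zoe     31
take 6 rows with largest price:
    rep  price
5   Max    114
7   Uma    113
2   Fay    109
4  Lena    109
3  Hana     92
1   Cal     77

614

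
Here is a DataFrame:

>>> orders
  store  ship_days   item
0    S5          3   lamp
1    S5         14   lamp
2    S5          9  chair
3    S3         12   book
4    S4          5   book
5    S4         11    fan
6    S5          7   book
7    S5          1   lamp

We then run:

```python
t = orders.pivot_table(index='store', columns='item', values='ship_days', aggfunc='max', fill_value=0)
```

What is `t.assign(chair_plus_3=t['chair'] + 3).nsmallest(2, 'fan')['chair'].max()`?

pivot: rows=store, cols=item, max(ship_days):
item   book  chair  fan  lamp
store                        
S3       12      0    0     0
S4        5      0   11     0
S5        7      9    0    14
add column chair_plus_3 = t['chair'] + 3:
item   book  chair  fan  lamp  chair_plus_3
store                                      
S3       12      0    0     0             3
S4        5      0   11     0             3
S5        7      9    0    14            12
take 2 rows with smallest fan:
item   book  chair  fan  lamp  chair_plus_3
store                                      
S3       12      0    0     0             3
S5        7      9    0    14            12
max of column 'chair' → 9

9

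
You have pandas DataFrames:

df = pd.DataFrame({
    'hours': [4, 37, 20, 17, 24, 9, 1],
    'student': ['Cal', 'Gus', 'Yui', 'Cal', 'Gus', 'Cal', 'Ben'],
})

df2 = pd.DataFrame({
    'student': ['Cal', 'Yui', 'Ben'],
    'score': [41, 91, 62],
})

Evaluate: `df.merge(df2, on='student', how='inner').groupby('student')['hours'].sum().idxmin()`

merge on 'student' (how='inner') → 5 rows:
   hours student  score
0      4     Cal     41
1     20     Yui     91
2     17     Cal     41
3      9     Cal     41
4      1     Ben     62
group by student, sum of hours:
student
Ben     1
Cal    30
Yui    20
Name: hours, dtype: int64

Ben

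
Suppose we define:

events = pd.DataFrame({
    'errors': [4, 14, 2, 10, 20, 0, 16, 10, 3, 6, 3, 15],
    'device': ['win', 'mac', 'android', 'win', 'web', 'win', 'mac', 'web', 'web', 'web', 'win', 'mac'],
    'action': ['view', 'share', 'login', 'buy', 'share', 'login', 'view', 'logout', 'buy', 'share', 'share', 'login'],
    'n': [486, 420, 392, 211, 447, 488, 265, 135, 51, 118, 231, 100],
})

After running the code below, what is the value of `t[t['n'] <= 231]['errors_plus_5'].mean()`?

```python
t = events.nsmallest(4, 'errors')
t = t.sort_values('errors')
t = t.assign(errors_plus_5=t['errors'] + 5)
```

8.0

take 4 rows with smallest errors:
    errors   device action    n
5        0      win  login  488
2        2  android  login  392
8        3      web    buy   51
10       3      win  share  231
sort by errors:
    errors   device action    n
5        0      win  login  488
2        2  android  login  392
8        3      web    buy   51
10       3      win  share  231
add column errors_plus_5 = t['errors'] + 5:
    errors   device action    n  errors_plus_5
5        0      win  login  488              5
2        2  android  login  392              7
8        3      web    buy   51              8
10       3      win  share  231              8
filter rows where n <= 231:
    errors device action    n  errors_plus_5
8        3    web    buy   51              8
10       3    win  share  231              8
Then the mean of column 'errors_plus_5': 8.0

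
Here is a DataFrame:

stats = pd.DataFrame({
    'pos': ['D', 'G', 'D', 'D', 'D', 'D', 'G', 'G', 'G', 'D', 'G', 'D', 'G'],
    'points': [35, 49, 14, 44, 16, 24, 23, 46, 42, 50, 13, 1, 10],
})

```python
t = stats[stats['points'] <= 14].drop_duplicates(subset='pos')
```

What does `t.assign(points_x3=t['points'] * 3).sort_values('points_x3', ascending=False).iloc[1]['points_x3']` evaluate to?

filter rows where points <= 14:
   pos  points
2    D      14
10   G      13
11   D       1
12   G      10
drop duplicate pos (keep=first):
   pos  points
2    D      14
10   G      13
add column points_x3 = t['points'] * 3:
   pos  points  points_x3
2    D      14         42
10   G      13         39
sort by points_x3 descending:
   pos  points  points_x3
2    D      14         42
10   G      13         39

39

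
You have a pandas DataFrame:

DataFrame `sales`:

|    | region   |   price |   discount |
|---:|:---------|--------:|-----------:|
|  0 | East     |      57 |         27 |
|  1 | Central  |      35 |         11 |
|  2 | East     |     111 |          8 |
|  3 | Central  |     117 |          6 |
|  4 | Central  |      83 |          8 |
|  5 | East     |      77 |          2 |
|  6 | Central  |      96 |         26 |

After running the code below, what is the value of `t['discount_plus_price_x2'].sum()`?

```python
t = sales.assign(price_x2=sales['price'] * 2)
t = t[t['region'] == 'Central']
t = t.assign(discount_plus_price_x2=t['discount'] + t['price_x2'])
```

add column price_x2 = sales['price'] * 2:
    region  price  discount  price_x2
0     East     57        27       114
1  Central     35        11        70
2     East    111         8       222
3  Central    117         6       234
4  Central     83         8       166
5     East     77         2       154
6  Central     96        26       192
filter rows where region == 'Central':
    region  price  discount  price_x2
1  Central     35        11        70
3  Central    117         6       234
4  Central     83         8       166
6  Central     96        26       192
add column discount_plus_price_x2 = t['discount'] + t['price_x2']:
    region  price  discount  price_x2  discount_plus_price_x2
1  Central     35        11        70                      81
3  Central    117         6       234                     240
4  Central     83         8       166                     174
6  Central     96        26       192                     218

713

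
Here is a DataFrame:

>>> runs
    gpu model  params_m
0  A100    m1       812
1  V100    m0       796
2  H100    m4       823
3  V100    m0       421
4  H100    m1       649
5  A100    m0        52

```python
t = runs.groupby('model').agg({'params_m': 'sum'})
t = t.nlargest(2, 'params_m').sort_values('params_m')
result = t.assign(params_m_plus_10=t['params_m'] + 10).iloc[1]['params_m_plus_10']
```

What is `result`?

group by model, sum of params_m:
       params_m
model          
m0         1269
m1         1461
m4          823
take 2 rows with largest params_m:
       params_m
model          
m1         1461
m0         1269
sort by params_m:
       params_m
model          
m0         1269
m1         1461
add column params_m_plus_10 = t['params_m'] + 10:
       params_m  params_m_plus_10
model                            
m0         1269              1279
m1         1461              1471
Finally, value at position 1, column 'params_m_plus_10' = 1471.

1471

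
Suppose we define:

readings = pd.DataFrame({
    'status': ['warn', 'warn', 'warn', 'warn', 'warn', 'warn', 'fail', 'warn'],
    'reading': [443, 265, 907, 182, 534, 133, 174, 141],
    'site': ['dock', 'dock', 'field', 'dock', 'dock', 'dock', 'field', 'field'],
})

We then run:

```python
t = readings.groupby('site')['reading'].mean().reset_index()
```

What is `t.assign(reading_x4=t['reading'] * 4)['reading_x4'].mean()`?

1437.46666667

group by site, mean of reading:
site
dock     311.400000
field    407.333333
Name: reading, dtype: float64
reset_index():
    site     reading
0   dock  311.400000
1  field  407.333333
add column reading_x4 = t['reading'] * 4:
    site     reading   reading_x4
0   dock  311.400000  1245.600000
1  field  407.333333  1629.333333
Finally, mean of column 'reading_x4' = 1437.46666667.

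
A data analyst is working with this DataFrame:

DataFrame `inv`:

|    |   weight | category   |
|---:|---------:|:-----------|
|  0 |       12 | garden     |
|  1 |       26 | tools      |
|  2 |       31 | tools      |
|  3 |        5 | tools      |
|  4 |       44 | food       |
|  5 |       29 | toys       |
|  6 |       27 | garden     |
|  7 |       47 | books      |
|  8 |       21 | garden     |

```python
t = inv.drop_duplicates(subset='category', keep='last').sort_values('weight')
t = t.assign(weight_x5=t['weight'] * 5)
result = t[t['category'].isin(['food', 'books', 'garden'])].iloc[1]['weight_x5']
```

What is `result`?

220

drop duplicate category (keep=last):
   weight category
3       5    tools
4      44     food
5      29     toys
7      47    books
8      21   garden
sort by weight:
   weight category
3       5    tools
8      21   garden
5      29     toys
4      44     food
7      47    books
add column weight_x5 = t['weight'] * 5:
   weight category  weight_x5
3       5    tools         25
8      21   garden        105
5      29     toys        145
4      44     food        220
7      47    books        235
filter rows where category in ['food', 'books', 'garden']:
   weight category  weight_x5
8      21   garden        105
4      44     food        220
7      47    books        235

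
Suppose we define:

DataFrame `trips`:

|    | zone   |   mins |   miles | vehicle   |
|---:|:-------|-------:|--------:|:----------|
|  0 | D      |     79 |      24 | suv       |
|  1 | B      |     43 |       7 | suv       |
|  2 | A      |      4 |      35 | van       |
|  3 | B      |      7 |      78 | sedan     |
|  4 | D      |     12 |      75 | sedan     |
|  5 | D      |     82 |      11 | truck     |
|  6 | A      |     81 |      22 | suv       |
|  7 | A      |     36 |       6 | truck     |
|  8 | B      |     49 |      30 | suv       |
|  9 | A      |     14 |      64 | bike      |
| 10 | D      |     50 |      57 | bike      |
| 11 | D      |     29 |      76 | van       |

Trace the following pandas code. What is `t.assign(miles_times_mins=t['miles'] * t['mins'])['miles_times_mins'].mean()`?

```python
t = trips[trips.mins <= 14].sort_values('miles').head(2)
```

518.0

filter rows where mins <= 14:
  zone  mins  miles vehicle
2    A     4     35     van
3    B     7     78   sedan
4    D    12     75   sedan
9    A    14     64    bike
sort by miles:
  zone  mins  miles vehicle
2    A     4     35     van
9    A    14     64    bike
4    D    12     75   sedan
3    B     7     78   sedan
take first 2 rows:
  zone  mins  miles vehicle
2    A     4     35     van
9    A    14     64    bike
add column miles_times_mins = t['miles'] * t['mins']:
  zone  mins  miles vehicle  miles_times_mins
2    A     4     35     van               140
9    A    14     64    bike               896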